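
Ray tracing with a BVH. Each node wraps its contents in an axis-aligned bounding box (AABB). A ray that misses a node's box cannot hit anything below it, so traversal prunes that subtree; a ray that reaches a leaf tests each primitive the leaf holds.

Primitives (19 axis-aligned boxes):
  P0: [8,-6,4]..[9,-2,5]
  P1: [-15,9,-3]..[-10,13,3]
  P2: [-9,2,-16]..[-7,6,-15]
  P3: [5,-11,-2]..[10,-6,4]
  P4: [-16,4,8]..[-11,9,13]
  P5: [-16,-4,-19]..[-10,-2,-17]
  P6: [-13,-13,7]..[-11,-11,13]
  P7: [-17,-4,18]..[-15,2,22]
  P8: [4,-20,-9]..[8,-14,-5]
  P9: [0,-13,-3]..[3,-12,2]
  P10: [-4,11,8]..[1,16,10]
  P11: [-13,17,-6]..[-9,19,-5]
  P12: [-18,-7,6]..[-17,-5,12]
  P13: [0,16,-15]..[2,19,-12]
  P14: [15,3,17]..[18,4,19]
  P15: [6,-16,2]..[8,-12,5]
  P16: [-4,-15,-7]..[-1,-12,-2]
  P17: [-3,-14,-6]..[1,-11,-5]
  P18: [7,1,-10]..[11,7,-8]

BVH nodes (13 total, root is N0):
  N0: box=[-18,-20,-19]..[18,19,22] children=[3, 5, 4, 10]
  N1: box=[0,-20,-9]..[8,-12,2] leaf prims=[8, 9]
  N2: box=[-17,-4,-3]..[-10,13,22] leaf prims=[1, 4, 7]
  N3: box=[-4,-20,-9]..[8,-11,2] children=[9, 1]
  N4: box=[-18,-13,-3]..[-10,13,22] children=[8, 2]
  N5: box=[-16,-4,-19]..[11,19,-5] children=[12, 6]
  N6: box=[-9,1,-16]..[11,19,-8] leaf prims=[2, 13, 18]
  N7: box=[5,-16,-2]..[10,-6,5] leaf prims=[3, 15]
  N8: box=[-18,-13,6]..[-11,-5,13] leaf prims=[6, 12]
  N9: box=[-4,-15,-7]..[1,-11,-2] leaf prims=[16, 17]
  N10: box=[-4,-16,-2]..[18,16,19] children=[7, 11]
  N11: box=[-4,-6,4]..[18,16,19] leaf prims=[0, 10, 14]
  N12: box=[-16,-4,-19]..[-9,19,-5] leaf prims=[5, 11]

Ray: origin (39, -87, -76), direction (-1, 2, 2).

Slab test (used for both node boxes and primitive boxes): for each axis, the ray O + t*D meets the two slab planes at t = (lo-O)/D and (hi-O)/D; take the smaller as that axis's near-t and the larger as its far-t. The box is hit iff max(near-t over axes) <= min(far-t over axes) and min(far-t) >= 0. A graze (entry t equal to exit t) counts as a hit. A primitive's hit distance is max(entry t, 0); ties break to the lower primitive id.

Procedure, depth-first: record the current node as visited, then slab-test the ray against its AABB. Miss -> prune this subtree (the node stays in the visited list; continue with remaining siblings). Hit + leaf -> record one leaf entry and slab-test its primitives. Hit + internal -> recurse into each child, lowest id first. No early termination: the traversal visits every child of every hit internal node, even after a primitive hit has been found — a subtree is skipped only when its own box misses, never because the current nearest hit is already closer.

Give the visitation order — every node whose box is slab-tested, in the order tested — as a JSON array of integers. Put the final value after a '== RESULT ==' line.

Trace the traversal:
N0 x:[21,57] y:[67/2,53] z:[57/2,49] -> hit [67/2,49], descend [3, 4, 5, 10]
  N3 x:[31,43] y:[67/2,38] z:[67/2,39] -> hit [67/2,38], descend [1, 9]
    N1 x:[31,39] y:[67/2,75/2] z:[67/2,39] -> hit [67/2,75/2] leaf, test {P8@t=67/2, P9@t=37}
    N9 x:[38,43] y:[36,38] z:[69/2,37] -> miss, prune
  N4 x:[49,57] y:[37,50] z:[73/2,49] -> hit [49,49], descend [2, 8]
    N2 x:[49,56] y:[83/2,50] z:[73/2,49] -> hit [49,49] leaf, test {P1(miss), P4(miss), P7(miss)}
    N8 x:[50,57] y:[37,41] z:[41,89/2] -> miss, prune
  N5 x:[28,55] y:[83/2,53] z:[57/2,71/2] -> miss, prune
  N10 x:[21,43] y:[71/2,103/2] z:[37,95/2] -> hit [37,43], descend [7, 11]
    N7 x:[29,34] y:[71/2,81/2] z:[37,81/2] -> miss, prune
    N11 x:[21,43] y:[81/2,103/2] z:[40,95/2] -> hit [81/2,43] leaf, test {P0(miss), P10(miss), P14(miss)}

11 AABB tests over nodes [0, 3, 1, 9, 4, 2, 8, 5, 10, 7, 11]; 3 leaves entered; closest P8.

== RESULT ==
[0, 3, 1, 9, 4, 2, 8, 5, 10, 7, 11]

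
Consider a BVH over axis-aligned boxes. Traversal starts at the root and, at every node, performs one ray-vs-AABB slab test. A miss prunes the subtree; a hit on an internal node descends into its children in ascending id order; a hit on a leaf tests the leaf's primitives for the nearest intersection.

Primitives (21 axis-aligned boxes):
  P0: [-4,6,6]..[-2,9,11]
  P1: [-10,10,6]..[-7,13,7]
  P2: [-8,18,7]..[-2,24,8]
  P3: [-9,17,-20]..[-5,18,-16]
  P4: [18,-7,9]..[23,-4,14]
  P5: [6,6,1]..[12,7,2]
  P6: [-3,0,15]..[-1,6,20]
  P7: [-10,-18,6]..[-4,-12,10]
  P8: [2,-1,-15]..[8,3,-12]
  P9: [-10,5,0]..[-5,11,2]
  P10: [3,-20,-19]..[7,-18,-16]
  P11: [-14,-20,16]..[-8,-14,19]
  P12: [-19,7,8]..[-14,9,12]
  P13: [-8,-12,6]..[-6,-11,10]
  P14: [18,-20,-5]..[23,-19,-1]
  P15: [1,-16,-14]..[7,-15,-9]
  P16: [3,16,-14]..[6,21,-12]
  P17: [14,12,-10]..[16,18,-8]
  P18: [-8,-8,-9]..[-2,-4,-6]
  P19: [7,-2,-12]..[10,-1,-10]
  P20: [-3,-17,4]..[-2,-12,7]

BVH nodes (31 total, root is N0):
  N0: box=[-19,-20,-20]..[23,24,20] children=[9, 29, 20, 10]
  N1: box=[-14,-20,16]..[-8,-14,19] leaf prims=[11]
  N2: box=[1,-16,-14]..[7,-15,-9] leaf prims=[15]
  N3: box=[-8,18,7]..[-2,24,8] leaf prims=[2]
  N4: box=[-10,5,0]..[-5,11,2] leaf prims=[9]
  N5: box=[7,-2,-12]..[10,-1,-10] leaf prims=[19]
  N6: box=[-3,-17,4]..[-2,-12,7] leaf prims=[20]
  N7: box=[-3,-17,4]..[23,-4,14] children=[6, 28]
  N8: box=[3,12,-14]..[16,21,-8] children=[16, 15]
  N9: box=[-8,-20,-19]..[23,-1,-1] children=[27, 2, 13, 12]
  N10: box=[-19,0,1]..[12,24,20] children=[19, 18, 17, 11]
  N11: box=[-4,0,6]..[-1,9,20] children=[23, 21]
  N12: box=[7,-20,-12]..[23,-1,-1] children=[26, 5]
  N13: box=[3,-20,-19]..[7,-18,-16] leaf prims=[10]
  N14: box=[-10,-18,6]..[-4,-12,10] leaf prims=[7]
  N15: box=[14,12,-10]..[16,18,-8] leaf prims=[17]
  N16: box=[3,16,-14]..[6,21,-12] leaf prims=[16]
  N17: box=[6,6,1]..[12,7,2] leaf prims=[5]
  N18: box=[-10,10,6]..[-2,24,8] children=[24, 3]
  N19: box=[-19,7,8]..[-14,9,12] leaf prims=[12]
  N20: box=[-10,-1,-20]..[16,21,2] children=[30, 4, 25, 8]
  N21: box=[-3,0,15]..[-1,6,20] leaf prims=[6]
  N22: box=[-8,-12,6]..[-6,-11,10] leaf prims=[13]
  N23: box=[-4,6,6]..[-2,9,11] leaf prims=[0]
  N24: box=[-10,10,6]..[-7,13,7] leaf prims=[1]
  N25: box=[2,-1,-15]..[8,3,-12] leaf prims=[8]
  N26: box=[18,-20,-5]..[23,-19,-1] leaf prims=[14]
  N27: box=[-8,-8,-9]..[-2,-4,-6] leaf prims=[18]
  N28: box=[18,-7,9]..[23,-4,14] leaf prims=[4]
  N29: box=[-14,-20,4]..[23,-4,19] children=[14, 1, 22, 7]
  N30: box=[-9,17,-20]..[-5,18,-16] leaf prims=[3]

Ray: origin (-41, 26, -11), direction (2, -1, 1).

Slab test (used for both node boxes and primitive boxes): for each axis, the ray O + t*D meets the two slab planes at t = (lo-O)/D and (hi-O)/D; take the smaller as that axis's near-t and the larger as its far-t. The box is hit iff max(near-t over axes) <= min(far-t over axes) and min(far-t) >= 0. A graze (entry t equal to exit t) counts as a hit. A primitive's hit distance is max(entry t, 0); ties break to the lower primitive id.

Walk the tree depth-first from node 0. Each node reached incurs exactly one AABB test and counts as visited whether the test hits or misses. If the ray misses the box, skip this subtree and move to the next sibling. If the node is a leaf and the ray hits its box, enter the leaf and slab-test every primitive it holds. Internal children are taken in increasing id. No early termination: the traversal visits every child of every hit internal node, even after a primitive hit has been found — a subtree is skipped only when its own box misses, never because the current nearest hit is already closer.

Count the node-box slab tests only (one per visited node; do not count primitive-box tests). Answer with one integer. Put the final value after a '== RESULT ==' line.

Walk:
N0 x:[11,32] y:[2,46] z:[-9,31] -> hit [11,31], descend [9, 10, 20, 29]
  N9 x:[33/2,32] y:[27,46] z:[-8,10] -> miss, prune
  N10 x:[11,53/2] y:[2,26] z:[12,31] -> hit [12,26], descend [11, 17, 18, 19]
    N11 x:[37/2,20] y:[17,26] z:[17,31] -> hit [37/2,20], descend [21, 23]
      N21 x:[19,20] y:[20,26] z:[26,31] -> miss, prune
      N23 x:[37/2,39/2] y:[17,20] z:[17,22] -> hit [37/2,39/2] leaf, test {P0@t=37/2}
    N17 x:[47/2,53/2] y:[19,20] z:[12,13] -> miss, prune
    N18 x:[31/2,39/2] y:[2,16] z:[17,19] -> miss, prune
    N19 x:[11,27/2] y:[17,19] z:[19,23] -> miss, prune
  N20 x:[31/2,57/2] y:[5,27] z:[-9,13] -> miss, prune
  N29 x:[27/2,32] y:[30,46] z:[15,30] -> hit [30,30], descend [1, 7, 14, 22]
    N1 x:[27/2,33/2] y:[40,46] z:[27,30] -> miss, prune
    N7 x:[19,32] y:[30,43] z:[15,25] -> miss, prune
    N14 x:[31/2,37/2] y:[38,44] z:[17,21] -> miss, prune
    N22 x:[33/2,35/2] y:[37,38] z:[17,21] -> miss, prune

order=[0, 9, 10, 11, 21, 23, 17, 18, 19, 20, 29, 1, 7, 14, 22]  |boxes|=15  |leaves|=1  hit=P0

== RESULT ==
15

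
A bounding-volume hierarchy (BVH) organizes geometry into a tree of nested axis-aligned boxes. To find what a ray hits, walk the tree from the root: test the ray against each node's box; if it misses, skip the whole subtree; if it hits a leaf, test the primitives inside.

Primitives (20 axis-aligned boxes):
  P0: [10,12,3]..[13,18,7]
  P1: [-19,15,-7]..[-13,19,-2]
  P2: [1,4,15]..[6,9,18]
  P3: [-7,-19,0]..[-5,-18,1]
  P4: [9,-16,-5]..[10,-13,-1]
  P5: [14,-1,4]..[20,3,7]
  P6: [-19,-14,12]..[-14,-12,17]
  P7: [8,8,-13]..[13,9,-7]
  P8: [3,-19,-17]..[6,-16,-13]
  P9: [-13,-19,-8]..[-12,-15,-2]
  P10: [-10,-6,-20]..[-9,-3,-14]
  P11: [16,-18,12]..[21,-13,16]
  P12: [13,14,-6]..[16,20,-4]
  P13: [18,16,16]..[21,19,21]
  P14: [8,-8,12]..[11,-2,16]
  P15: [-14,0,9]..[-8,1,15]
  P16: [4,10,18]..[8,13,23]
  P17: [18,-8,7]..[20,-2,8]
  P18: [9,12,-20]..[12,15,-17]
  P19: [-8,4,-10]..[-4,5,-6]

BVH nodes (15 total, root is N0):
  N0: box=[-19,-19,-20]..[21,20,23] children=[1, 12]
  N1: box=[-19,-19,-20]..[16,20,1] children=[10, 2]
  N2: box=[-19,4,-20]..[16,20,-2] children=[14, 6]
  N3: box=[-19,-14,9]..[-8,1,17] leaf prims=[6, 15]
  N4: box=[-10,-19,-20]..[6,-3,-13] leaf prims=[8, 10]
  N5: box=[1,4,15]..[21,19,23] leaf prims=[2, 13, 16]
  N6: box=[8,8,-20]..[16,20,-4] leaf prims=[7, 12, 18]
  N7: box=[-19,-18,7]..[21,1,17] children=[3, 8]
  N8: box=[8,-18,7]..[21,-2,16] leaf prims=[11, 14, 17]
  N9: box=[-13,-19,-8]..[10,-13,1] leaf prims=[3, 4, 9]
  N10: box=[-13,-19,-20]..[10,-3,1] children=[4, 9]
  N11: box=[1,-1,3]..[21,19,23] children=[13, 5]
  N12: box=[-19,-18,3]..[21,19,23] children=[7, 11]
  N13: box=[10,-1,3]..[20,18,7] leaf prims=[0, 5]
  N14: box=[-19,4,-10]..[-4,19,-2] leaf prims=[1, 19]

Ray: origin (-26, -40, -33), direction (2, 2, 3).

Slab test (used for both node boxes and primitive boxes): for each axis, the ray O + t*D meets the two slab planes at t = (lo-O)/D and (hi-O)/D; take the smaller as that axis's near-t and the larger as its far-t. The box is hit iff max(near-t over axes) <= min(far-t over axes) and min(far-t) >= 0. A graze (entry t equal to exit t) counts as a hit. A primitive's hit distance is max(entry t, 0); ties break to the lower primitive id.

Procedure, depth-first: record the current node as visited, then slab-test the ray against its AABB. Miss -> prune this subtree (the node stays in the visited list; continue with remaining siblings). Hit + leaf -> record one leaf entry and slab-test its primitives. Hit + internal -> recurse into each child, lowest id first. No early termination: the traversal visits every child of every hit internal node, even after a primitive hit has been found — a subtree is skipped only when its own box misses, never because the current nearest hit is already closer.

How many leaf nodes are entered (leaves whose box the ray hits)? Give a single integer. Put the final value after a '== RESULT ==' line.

Traverse from the root:
N0 x:[7/2,47/2] y:[21/2,30] z:[13/3,56/3] -> hit [21/2,56/3], descend [1, 12]
  N1 x:[7/2,21] y:[21/2,30] z:[13/3,34/3] -> hit [21/2,34/3], descend [2, 10]
    N2 x:[7/2,21] y:[22,30] z:[13/3,31/3] -> miss, prune
    N10 x:[13/2,18] y:[21/2,37/2] z:[13/3,34/3] -> hit [21/2,34/3], descend [4, 9]
      N4 x:[8,16] y:[21/2,37/2] z:[13/3,20/3] -> miss, prune
      N9 x:[13/2,18] y:[21/2,27/2] z:[25/3,34/3] -> hit [21/2,34/3] leaf, test {P3(miss), P4(miss), P9(miss)}
  N12 x:[7/2,47/2] y:[11,59/2] z:[12,56/3] -> hit [12,56/3], descend [7, 11]
    N7 x:[7/2,47/2] y:[11,41/2] z:[40/3,50/3] -> hit [40/3,50/3], descend [3, 8]
      N3 x:[7/2,9] y:[13,41/2] z:[14,50/3] -> miss, prune
      N8 x:[17,47/2] y:[11,19] z:[40/3,49/3] -> miss, prune
    N11 x:[27/2,47/2] y:[39/2,59/2] z:[12,56/3] -> miss, prune

order=[0, 1, 2, 10, 4, 9, 12, 7, 3, 8, 11]  |boxes|=11  |leaves|=1  hit=miss

== RESULT ==
1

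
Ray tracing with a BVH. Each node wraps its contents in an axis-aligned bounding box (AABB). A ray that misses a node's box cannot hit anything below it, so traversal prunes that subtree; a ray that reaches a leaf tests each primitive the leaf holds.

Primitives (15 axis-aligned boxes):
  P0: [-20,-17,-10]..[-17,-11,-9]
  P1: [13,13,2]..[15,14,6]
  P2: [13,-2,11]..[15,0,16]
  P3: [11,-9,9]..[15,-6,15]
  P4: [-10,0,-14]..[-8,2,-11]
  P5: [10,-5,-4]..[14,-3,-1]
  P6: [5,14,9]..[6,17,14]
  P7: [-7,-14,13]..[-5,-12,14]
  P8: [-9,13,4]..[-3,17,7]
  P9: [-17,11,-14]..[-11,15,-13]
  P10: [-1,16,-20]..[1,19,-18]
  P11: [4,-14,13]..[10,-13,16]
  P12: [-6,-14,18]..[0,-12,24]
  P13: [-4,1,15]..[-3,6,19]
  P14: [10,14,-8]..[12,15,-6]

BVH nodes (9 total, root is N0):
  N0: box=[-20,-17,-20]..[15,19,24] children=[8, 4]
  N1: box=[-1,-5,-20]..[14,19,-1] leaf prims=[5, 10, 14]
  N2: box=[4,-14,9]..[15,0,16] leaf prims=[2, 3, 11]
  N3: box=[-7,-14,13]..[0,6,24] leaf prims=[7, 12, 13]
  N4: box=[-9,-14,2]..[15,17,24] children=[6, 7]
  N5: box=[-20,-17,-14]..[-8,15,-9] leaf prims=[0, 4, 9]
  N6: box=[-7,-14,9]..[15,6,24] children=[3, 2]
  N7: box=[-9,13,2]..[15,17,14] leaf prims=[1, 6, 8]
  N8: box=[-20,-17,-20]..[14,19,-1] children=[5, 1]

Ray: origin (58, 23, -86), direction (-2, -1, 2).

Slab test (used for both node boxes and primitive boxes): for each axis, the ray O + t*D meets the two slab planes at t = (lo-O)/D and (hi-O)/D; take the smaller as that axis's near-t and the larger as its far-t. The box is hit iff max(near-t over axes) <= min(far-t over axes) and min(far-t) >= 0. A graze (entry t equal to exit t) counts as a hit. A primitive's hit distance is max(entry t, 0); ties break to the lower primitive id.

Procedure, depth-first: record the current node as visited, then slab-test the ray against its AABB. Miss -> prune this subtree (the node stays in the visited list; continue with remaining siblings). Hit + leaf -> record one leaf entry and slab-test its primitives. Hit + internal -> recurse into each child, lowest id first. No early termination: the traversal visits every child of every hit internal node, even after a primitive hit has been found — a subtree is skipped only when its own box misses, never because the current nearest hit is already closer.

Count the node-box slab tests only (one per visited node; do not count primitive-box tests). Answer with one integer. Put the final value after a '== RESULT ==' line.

Traverse from the root:
N0 x:[43/2,39] y:[4,40] z:[33,55] -> hit [33,39], descend [4, 8]
  N4 x:[43/2,67/2] y:[6,37] z:[44,55] -> miss, prune
  N8 x:[22,39] y:[4,40] z:[33,85/2] -> hit [33,39], descend [1, 5]
    N1 x:[22,59/2] y:[4,28] z:[33,85/2] -> miss, prune
    N5 x:[33,39] y:[8,40] z:[36,77/2] -> hit [36,77/2] leaf, test {P0@t=38, P4(miss), P9(miss)}

Visited [0, 4, 8, 1, 5]. Tests: 5 box, 1 leaf. Nearest: P0.

== RESULT ==
5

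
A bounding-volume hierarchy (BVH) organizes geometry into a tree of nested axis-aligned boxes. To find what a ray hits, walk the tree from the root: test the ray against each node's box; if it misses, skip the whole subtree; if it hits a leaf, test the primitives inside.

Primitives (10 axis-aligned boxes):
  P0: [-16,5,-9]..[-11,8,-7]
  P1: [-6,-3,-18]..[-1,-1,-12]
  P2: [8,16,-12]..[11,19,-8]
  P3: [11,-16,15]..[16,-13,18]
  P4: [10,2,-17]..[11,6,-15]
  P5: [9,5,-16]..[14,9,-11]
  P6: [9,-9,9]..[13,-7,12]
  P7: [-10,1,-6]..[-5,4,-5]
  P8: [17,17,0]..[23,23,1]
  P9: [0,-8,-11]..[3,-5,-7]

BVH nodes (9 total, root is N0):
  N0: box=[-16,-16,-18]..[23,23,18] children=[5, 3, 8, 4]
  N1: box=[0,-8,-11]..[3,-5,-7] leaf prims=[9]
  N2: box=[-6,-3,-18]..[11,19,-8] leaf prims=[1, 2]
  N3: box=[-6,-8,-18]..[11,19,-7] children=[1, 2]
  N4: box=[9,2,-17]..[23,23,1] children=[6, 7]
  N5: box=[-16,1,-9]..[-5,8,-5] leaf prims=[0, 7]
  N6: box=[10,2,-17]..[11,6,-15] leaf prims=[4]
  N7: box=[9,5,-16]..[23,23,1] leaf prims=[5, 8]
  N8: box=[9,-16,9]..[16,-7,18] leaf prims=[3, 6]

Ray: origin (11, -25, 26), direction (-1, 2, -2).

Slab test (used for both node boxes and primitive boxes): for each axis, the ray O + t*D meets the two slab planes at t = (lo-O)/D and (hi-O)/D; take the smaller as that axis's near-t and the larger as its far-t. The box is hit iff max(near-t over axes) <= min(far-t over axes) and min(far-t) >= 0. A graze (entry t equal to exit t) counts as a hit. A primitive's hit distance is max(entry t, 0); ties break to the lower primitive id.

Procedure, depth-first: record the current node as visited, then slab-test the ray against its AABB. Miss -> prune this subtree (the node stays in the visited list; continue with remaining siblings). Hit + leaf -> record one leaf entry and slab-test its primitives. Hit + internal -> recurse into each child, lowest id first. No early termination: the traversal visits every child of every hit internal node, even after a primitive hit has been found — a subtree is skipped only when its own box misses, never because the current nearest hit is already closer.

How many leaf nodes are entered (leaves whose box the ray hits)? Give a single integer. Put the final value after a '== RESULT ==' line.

Trace the traversal:
N0 x:[-12,27] y:[9/2,24] z:[4,22] -> hit [9/2,22], descend [3, 4, 5, 8]
  N3 x:[0,17] y:[17/2,22] z:[33/2,22] -> hit [33/2,17], descend [1, 2]
    N1 x:[8,11] y:[17/2,10] z:[33/2,37/2] -> miss, prune
    N2 x:[0,17] y:[11,22] z:[17,22] -> hit [17,17] leaf, test {P1(miss), P2(miss)}
  N4 x:[-12,2] y:[27/2,24] z:[25/2,43/2] -> miss, prune
  N5 x:[16,27] y:[13,33/2] z:[31/2,35/2] -> hit [16,33/2] leaf, test {P0(miss), P7(miss)}
  N8 x:[-5,2] y:[9/2,9] z:[4,17/2] -> miss, prune

Summary -> nodes [0, 3, 1, 2, 4, 5, 8]; box-tests=7; leaf-entries=2; first=miss

== RESULT ==
2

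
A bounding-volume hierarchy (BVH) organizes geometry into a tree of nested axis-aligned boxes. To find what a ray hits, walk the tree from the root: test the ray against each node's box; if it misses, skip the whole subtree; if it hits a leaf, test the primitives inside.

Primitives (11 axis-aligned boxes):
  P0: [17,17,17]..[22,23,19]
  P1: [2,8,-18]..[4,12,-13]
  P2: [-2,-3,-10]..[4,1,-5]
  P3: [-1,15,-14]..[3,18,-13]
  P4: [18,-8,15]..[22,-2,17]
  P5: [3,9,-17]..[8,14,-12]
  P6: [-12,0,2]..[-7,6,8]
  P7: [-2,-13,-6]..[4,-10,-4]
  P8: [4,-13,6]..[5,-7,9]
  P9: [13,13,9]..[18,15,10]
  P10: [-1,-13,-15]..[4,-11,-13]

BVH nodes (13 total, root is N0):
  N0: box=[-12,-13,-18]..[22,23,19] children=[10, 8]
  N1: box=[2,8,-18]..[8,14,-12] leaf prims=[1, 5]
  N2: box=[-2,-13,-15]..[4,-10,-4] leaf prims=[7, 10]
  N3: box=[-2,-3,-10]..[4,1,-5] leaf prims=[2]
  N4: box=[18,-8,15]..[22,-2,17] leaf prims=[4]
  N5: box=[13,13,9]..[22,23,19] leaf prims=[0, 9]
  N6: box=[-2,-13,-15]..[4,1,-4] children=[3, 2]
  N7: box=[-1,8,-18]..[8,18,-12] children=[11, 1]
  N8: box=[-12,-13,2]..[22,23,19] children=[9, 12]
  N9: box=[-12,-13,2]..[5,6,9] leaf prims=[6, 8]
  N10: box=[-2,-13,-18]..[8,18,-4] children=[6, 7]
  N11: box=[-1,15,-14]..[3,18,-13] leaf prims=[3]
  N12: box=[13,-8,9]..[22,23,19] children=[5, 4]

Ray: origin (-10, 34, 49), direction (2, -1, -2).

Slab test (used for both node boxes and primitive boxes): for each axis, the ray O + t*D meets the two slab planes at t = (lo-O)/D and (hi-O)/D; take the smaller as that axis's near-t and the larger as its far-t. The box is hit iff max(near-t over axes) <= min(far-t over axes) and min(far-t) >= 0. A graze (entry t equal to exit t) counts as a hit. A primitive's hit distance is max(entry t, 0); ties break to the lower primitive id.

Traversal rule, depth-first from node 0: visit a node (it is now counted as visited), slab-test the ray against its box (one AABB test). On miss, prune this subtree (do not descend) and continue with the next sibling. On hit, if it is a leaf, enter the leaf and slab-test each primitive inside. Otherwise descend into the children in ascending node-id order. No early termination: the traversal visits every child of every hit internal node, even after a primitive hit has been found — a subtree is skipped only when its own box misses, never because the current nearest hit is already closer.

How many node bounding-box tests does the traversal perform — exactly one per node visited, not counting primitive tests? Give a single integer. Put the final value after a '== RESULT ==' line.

Walk:
N0 x:[-1,16] y:[11,47] z:[15,67/2] -> hit [15,16], descend [8, 10]
  N8 x:[-1,16] y:[11,47] z:[15,47/2] -> hit [15,16], descend [9, 12]
    N9 x:[-1,15/2] y:[28,47] z:[20,47/2] -> miss, prune
    N12 x:[23/2,16] y:[11,42] z:[15,20] -> hit [15,16], descend [4, 5]
      N4 x:[14,16] y:[36,42] z:[16,17] -> miss, prune
      N5 x:[23/2,16] y:[11,21] z:[15,20] -> hit [15,16] leaf, test {P0@t=15, P9(miss)}
  N10 x:[4,9] y:[16,47] z:[53/2,67/2] -> miss, prune

Visited [0, 8, 9, 12, 4, 5, 10]. Tests: 7 box, 1 leaf. Nearest: P0.

== RESULT ==
7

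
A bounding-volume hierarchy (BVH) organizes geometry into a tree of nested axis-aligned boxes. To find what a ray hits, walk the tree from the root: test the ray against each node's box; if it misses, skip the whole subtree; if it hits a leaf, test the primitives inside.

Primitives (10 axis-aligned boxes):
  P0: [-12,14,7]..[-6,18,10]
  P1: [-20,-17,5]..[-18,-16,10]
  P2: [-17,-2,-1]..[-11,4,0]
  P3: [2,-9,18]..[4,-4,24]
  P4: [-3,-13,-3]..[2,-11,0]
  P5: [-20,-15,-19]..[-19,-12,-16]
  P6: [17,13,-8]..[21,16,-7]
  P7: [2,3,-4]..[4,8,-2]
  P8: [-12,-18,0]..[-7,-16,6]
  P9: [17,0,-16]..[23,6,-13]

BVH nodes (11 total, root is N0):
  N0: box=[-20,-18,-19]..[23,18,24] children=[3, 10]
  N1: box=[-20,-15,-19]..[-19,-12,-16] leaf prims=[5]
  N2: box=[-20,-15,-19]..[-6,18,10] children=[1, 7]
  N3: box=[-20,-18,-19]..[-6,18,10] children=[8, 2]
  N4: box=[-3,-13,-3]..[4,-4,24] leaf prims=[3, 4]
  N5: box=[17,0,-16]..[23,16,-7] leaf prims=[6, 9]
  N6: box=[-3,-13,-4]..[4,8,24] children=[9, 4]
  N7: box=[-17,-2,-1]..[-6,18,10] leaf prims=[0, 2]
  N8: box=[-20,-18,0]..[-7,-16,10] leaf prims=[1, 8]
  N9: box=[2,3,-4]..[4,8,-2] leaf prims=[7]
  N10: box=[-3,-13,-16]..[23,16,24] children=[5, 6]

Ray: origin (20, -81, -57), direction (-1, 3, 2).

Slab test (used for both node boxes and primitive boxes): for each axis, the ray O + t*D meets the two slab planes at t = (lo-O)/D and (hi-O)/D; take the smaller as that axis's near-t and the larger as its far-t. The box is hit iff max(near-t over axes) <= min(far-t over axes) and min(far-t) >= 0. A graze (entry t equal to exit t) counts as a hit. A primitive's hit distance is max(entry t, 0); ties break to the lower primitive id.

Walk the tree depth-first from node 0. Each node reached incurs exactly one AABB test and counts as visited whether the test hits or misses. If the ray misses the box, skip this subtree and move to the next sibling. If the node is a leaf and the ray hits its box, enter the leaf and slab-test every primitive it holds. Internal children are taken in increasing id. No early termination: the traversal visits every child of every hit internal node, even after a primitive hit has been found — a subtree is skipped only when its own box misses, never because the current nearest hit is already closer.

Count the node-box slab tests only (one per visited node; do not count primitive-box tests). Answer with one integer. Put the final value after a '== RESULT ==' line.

Traverse from the root:
N0 x:[-3,40] y:[21,33] z:[19,81/2] -> hit [21,33], descend [3, 10]
  N3 x:[26,40] y:[21,33] z:[19,67/2] -> hit [26,33], descend [2, 8]
    N2 x:[26,40] y:[22,33] z:[19,67/2] -> hit [26,33], descend [1, 7]
      N1 x:[39,40] y:[22,23] z:[19,41/2] -> miss, prune
      N7 x:[26,37] y:[79/3,33] z:[28,67/2] -> hit [28,33] leaf, test {P0@t=32, P2(miss)}
    N8 x:[27,40] y:[21,65/3] z:[57/2,67/2] -> miss, prune
  N10 x:[-3,23] y:[68/3,97/3] z:[41/2,81/2] -> hit [68/3,23], descend [5, 6]
    N5 x:[-3,3] y:[27,97/3] z:[41/2,25] -> miss, prune
    N6 x:[16,23] y:[68/3,89/3] z:[53/2,81/2] -> miss, prune

9 AABB tests over nodes [0, 3, 2, 1, 7, 8, 10, 5, 6]; 1 leaf entered; closest P0.

== RESULT ==
9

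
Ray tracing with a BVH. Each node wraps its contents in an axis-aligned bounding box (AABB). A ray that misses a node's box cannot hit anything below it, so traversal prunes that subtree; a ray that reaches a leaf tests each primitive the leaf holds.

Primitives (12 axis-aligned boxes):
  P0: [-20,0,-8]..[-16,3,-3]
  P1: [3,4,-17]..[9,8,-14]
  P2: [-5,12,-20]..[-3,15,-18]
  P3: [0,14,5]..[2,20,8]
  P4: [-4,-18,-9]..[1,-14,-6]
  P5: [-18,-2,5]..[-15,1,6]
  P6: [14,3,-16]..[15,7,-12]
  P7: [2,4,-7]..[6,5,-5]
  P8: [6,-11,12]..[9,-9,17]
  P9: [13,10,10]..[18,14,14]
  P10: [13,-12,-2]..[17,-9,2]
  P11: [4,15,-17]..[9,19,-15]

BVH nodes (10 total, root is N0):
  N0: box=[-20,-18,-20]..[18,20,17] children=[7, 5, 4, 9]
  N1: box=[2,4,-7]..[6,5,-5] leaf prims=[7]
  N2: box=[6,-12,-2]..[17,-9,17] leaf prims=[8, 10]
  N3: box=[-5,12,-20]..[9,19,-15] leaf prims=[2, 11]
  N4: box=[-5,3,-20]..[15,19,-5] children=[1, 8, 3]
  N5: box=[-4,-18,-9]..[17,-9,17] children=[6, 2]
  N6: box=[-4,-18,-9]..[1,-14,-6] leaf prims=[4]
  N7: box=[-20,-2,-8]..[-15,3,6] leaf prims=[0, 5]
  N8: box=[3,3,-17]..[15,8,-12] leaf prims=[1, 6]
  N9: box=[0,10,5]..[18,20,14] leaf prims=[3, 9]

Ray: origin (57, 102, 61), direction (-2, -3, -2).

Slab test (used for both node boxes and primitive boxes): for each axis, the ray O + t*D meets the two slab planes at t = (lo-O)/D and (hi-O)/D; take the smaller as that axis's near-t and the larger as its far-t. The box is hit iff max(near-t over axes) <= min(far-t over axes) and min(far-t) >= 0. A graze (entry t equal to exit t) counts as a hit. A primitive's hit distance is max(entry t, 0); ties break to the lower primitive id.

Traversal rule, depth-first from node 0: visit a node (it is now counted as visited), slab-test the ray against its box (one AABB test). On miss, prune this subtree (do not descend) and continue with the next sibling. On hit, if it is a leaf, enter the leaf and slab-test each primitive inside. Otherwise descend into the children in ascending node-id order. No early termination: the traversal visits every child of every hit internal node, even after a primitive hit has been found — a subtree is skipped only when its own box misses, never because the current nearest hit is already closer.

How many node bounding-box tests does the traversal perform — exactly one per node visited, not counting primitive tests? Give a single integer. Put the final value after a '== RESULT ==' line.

Walk:
N0 x:[39/2,77/2] y:[82/3,40] z:[22,81/2] -> hit [82/3,77/2], descend [4, 5, 7, 9]
  N4 x:[21,31] y:[83/3,33] z:[33,81/2] -> miss, prune
  N5 x:[20,61/2] y:[37,40] z:[22,35] -> miss, prune
  N7 x:[36,77/2] y:[33,104/3] z:[55/2,69/2] -> miss, prune
  N9 x:[39/2,57/2] y:[82/3,92/3] z:[47/2,28] -> hit [82/3,28] leaf, test {P3@t=55/2, P9(miss)}

5 AABB tests over nodes [0, 4, 5, 7, 9]; 1 leaf entered; closest P3.

== RESULT ==
5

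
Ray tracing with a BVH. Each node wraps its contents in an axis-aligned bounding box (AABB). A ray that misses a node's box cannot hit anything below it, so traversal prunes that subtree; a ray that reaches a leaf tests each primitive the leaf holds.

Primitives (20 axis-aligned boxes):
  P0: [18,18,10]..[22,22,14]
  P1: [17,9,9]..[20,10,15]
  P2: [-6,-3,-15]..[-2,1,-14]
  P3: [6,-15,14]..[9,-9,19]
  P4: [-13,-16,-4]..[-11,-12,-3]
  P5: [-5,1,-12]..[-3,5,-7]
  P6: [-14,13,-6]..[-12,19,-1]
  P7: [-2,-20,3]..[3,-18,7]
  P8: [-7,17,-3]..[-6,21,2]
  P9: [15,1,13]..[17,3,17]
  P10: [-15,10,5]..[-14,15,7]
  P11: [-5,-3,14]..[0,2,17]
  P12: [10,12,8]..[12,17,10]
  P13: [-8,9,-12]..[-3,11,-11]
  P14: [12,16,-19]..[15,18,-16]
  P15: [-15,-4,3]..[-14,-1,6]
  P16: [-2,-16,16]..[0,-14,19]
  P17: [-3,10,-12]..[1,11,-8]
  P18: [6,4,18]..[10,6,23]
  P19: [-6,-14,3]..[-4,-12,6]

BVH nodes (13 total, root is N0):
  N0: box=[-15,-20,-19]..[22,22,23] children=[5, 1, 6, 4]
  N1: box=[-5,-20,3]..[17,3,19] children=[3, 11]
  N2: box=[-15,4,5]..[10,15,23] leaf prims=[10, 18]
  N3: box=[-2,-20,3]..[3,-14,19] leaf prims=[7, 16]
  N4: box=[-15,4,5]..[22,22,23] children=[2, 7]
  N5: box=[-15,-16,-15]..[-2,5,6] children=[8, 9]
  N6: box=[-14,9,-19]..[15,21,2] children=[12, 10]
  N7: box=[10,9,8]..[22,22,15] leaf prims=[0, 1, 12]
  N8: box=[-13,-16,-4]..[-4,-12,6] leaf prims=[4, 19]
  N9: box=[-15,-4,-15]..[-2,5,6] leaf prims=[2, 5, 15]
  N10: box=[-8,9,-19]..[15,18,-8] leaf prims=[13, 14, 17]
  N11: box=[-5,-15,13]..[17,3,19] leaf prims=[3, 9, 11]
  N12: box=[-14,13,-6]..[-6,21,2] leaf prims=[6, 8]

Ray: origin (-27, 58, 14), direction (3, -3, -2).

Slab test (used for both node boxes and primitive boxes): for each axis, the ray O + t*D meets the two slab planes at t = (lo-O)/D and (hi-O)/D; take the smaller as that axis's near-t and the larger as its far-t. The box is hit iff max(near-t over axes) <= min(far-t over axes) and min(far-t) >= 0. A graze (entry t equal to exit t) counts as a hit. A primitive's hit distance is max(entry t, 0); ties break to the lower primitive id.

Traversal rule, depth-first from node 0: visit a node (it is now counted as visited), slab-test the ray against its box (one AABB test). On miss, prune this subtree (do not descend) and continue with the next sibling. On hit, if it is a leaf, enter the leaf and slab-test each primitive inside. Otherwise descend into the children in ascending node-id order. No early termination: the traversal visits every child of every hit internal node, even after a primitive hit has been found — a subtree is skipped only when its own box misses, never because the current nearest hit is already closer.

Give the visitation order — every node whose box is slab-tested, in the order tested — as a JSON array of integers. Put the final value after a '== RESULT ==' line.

Walk:
N0 x:[4,49/3] y:[12,26] z:[-9/2,33/2] -> hit [12,49/3], descend [1, 4, 5, 6]
  N1 x:[22/3,44/3] y:[55/3,26] z:[-5/2,11/2] -> miss, prune
  N4 x:[4,49/3] y:[12,18] z:[-9/2,9/2] -> miss, prune
  N5 x:[4,25/3] y:[53/3,74/3] z:[4,29/2] -> miss, prune
  N6 x:[13/3,14] y:[37/3,49/3] z:[6,33/2] -> hit [37/3,14], descend [10, 12]
    N10 x:[19/3,14] y:[40/3,49/3] z:[11,33/2] -> hit [40/3,14] leaf, test {P13(miss), P14(miss), P17(miss)}
    N12 x:[13/3,7] y:[37/3,15] z:[6,10] -> miss, prune

order=[0, 1, 4, 5, 6, 10, 12]  |boxes|=7  |leaves|=1  hit=miss

== RESULT ==
[0, 1, 4, 5, 6, 10, 12]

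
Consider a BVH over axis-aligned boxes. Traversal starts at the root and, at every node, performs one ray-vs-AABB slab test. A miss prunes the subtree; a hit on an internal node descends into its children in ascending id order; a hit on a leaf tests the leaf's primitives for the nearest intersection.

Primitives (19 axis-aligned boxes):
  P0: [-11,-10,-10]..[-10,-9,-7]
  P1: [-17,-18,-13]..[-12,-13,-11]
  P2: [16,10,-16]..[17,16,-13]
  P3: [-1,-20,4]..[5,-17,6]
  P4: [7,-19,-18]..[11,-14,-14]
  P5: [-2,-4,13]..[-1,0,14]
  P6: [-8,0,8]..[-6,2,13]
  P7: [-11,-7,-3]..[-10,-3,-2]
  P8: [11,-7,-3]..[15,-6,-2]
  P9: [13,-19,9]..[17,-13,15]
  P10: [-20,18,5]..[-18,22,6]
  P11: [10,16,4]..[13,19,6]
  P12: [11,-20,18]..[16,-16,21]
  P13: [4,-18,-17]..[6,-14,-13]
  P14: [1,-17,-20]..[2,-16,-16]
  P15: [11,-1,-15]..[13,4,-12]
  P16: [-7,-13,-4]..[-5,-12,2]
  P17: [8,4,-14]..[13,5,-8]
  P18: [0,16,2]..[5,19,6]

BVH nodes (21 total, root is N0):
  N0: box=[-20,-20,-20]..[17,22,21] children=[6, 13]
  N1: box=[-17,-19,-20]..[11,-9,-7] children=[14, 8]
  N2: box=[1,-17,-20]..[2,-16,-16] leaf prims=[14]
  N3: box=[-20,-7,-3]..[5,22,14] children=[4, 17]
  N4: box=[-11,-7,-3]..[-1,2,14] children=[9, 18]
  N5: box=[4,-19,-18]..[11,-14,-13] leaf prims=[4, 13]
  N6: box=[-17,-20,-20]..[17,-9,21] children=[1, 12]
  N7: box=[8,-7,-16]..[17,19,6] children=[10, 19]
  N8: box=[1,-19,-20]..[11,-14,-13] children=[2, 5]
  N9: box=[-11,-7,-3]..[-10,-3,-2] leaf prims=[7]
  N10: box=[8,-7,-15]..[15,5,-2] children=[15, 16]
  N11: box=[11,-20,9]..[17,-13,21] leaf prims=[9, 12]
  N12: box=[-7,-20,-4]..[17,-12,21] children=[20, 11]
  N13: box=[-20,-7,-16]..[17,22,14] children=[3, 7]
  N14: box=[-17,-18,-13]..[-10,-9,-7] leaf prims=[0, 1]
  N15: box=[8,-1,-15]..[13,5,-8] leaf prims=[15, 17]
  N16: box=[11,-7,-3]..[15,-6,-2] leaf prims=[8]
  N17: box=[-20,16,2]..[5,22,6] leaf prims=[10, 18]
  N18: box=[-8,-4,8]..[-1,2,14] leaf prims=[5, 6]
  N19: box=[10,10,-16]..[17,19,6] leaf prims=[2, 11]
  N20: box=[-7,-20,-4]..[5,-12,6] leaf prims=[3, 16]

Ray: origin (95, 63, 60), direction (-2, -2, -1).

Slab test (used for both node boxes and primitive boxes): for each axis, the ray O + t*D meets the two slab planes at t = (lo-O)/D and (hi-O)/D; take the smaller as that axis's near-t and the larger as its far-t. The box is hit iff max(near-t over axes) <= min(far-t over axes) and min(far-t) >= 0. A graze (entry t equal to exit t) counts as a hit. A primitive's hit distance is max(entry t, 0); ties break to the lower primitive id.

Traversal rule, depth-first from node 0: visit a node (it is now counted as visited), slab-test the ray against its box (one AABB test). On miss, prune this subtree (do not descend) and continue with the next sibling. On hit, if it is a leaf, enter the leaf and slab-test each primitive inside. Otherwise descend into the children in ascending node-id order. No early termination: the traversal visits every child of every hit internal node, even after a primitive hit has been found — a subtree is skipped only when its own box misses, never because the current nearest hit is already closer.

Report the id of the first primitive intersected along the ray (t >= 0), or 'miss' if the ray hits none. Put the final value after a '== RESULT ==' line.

Traverse from the root:
N0 x:[39,115/2] y:[41/2,83/2] z:[39,80] -> hit [39,83/2], descend [6, 13]
  N6 x:[39,56] y:[36,83/2] z:[39,80] -> hit [39,83/2], descend [1, 12]
    N1 x:[42,56] y:[36,41] z:[67,80] -> miss, prune
    N12 x:[39,51] y:[75/2,83/2] z:[39,64] -> hit [39,83/2], descend [11, 20]
      N11 x:[39,42] y:[38,83/2] z:[39,51] -> hit [39,83/2] leaf, test {P9(miss), P12@t=79/2}
      N20 x:[45,51] y:[75/2,83/2] z:[54,64] -> miss, prune
  N13 x:[39,115/2] y:[41/2,35] z:[46,76] -> miss, prune

Visited [0, 6, 1, 12, 11, 20, 13]. Tests: 7 box, 1 leaf. Nearest: P12.

== RESULT ==
12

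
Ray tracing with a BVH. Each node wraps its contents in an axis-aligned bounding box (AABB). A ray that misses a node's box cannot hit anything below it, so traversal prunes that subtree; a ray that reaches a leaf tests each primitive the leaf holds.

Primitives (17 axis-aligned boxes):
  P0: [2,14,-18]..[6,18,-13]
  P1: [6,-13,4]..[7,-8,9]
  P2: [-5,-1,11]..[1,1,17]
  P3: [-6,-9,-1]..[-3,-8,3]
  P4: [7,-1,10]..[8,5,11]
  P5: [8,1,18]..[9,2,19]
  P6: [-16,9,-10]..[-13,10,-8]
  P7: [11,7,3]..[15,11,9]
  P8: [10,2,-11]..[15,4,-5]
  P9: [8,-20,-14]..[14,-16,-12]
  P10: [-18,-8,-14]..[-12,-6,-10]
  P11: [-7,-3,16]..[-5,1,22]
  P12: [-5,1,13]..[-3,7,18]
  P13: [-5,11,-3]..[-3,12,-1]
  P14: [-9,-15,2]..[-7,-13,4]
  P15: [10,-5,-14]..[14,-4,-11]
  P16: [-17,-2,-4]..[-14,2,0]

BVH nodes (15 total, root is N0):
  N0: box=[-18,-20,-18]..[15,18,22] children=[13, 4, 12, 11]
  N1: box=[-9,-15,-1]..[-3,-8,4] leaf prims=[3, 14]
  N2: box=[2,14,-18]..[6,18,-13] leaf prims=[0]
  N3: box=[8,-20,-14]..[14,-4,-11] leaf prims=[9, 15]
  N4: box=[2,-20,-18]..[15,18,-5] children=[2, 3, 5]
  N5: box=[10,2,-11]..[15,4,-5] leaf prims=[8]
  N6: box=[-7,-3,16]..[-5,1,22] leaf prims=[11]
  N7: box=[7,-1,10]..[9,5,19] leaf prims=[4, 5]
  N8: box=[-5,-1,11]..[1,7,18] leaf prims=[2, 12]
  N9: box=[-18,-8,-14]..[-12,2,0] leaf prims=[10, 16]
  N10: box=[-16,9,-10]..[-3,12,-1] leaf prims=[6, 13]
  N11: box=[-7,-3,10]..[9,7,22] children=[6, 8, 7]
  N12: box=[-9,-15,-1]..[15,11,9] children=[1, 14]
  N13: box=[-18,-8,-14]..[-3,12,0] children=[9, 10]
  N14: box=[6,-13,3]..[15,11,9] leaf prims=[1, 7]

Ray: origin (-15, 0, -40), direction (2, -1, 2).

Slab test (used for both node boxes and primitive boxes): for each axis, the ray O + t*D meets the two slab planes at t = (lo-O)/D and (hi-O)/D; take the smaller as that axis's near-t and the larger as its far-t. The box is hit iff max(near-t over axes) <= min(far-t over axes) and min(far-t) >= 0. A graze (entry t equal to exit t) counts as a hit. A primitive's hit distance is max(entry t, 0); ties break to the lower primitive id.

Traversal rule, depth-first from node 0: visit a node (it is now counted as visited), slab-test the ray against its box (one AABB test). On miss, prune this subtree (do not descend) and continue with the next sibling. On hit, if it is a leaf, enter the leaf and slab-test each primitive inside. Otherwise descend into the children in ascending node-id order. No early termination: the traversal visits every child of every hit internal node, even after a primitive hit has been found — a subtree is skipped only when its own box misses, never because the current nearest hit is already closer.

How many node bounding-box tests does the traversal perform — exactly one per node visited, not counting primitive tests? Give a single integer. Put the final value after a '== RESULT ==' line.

Walk:
N0 x:[-3/2,15] y:[-18,20] z:[11,31] -> hit [11,15], descend [4, 11, 12, 13]
  N4 x:[17/2,15] y:[-18,20] z:[11,35/2] -> hit [11,15], descend [2, 3, 5]
    N2 x:[17/2,21/2] y:[-18,-14] z:[11,27/2] -> miss, prune
    N3 x:[23/2,29/2] y:[4,20] z:[13,29/2] -> hit [13,29/2] leaf, test {P9(miss), P15(miss)}
    N5 x:[25/2,15] y:[-4,-2] z:[29/2,35/2] -> miss, prune
  N11 x:[4,12] y:[-7,3] z:[25,31] -> miss, prune
  N12 x:[3,15] y:[-11,15] z:[39/2,49/2] -> miss, prune
  N13 x:[-3/2,6] y:[-12,8] z:[13,20] -> miss, prune

Summary -> nodes [0, 4, 2, 3, 5, 11, 12, 13]; box-tests=8; leaf-entries=1; first=miss

== RESULT ==
8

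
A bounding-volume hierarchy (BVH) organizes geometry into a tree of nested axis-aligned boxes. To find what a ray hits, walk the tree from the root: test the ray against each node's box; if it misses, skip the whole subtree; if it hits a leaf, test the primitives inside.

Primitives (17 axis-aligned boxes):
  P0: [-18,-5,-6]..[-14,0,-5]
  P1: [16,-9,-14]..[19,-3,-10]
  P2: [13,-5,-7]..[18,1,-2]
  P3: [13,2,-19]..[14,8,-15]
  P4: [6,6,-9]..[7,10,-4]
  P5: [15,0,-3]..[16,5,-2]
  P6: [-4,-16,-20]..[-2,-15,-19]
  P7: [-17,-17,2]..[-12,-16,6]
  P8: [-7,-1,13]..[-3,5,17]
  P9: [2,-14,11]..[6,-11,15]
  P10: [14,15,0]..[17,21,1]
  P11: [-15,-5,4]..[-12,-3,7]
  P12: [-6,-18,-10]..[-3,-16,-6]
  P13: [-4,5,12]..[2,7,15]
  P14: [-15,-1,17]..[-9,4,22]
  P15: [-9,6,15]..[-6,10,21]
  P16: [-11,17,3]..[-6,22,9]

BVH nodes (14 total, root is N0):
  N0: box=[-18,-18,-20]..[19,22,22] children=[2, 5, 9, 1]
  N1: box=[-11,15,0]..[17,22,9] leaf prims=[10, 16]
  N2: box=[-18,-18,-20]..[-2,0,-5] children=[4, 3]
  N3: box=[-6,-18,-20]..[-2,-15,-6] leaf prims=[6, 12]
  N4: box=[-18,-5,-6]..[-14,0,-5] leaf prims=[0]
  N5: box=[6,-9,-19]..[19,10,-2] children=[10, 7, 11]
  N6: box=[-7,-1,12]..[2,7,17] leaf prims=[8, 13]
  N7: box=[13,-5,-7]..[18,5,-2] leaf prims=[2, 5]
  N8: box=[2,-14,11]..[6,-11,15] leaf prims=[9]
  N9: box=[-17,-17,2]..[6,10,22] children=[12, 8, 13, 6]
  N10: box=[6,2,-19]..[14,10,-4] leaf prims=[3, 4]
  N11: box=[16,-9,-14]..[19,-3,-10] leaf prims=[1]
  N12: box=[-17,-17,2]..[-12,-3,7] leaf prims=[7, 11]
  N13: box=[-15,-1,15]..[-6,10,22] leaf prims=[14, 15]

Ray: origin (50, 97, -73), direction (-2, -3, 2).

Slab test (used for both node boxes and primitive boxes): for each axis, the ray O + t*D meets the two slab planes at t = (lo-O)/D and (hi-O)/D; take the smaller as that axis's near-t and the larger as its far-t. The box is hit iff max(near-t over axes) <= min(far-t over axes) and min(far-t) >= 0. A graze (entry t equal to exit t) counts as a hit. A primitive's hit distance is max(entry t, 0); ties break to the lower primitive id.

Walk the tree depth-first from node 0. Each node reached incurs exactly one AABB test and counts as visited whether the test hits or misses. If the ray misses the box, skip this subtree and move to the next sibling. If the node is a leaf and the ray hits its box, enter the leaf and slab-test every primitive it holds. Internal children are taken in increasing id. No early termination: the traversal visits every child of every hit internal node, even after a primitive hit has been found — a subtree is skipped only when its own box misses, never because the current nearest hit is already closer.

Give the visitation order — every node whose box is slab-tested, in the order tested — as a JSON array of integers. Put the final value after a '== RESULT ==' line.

Traverse from the root:
N0 x:[31/2,34] y:[25,115/3] z:[53/2,95/2] -> hit [53/2,34], descend [1, 2, 5, 9]
  N1 x:[33/2,61/2] y:[25,82/3] z:[73/2,41] -> miss, prune
  N2 x:[26,34] y:[97/3,115/3] z:[53/2,34] -> hit [97/3,34], descend [3, 4]
    N3 x:[26,28] y:[112/3,115/3] z:[53/2,67/2] -> miss, prune
    N4 x:[32,34] y:[97/3,34] z:[67/2,34] -> hit [67/2,34] leaf, test {P0@t=67/2}
  N5 x:[31/2,22] y:[29,106/3] z:[27,71/2] -> miss, prune
  N9 x:[22,67/2] y:[29,38] z:[75/2,95/2] -> miss, prune

7 AABB tests over nodes [0, 1, 2, 3, 4, 5, 9]; 1 leaf entered; closest P0.

== RESULT ==
[0, 1, 2, 3, 4, 5, 9]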